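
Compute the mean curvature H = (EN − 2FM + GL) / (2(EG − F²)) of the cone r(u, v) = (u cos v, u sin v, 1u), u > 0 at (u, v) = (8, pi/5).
H = sqrt(2)/32

With E = 2, F = 0, G = u^2, L = 0, M = 0, N = sqrt(2)*u^2/(2*Abs(u)), assemble
  H = (EN − 2FM + GL) / (2(EG − F²)) = sqrt(2)/(4*Abs(u)).
At (u, v) = (8, pi/5): H = sqrt(2)/32.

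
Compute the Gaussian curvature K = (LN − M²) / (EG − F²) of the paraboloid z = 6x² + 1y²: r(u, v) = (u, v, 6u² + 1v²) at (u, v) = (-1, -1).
K = 24/22201

Coefficients of the first fundamental form: E = 144*u^2 + 1, F = 24*u*v, G = 4*v^2 + 1.
Coefficients of the second fundamental form: L = 12/sqrt(144*u^2 + 4*v^2 + 1), M = 0, N = 2/sqrt(144*u^2 + 4*v^2 + 1).
Assemble K = (LN − M²)/(EG − F²) = 24/(20736*u^4 + 1152*u^2*v^2 + 288*u^2 + 16*v^4 + 8*v^2 + 1). At (u, v) = (-1, -1): K = 24/22201.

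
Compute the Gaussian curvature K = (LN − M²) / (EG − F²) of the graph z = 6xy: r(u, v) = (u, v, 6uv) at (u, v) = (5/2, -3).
K = -9/75625

Coefficients of the first fundamental form: E = 36*v^2 + 1, F = 36*u*v, G = 36*u^2 + 1.
Coefficients of the second fundamental form: L = 0, M = 6/sqrt(36*u^2 + 36*v^2 + 1), N = 0.
Assemble K = (LN − M²)/(EG − F²) = -36/(1296*u^4 + 2592*u^2*v^2 + 72*u^2 + 1296*v^4 + 72*v^2 + 1). At (u, v) = (5/2, -3): K = -9/75625.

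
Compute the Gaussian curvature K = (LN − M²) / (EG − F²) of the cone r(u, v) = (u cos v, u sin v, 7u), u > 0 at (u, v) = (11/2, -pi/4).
K = 0

Coefficients of the first fundamental form: E = 50, F = 0, G = u^2.
Coefficients of the second fundamental form: L = 0, M = 0, N = 7*sqrt(2)*u^2/(10*Abs(u)).
Assemble K = (LN − M²)/(EG − F²) = 0. At (u, v) = (11/2, -pi/4): K = 0.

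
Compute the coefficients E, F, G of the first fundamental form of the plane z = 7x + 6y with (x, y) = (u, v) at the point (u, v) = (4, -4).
E = 50;  F = 42;  G = 37

Partials: r_u = (1, 0, 7), r_v = (0, 1, 6). As functions of (u, v):
  E = r_u · r_u = 50,
  F = r_u · r_v = 42,
  G = r_v · r_v = 37.
Evaluating at (u, v) = (4, -4): E = 50, F = 42, G = 37.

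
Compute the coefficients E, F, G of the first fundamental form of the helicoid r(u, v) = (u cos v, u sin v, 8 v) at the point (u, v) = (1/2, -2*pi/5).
E = 1;  F = 0;  G = 257/4

Partials: r_u = (cos(v), sin(v), 0), r_v = (-u*sin(v), u*cos(v), 8). As functions of (u, v):
  E = r_u · r_u = 1,
  F = r_u · r_v = 0,
  G = r_v · r_v = u^2 + 64.
Evaluating at (u, v) = (1/2, -2*pi/5): E = 1, F = 0, G = 257/4.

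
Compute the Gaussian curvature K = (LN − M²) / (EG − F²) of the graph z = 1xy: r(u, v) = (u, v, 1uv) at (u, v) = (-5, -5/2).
K = -16/16641

Coefficients of the first fundamental form: E = v^2 + 1, F = u*v, G = u^2 + 1.
Coefficients of the second fundamental form: L = 0, M = 1/sqrt(u^2 + v^2 + 1), N = 0.
Assemble K = (LN − M²)/(EG − F²) = 1/((u^2*v^2 - (u^2 + 1)*(v^2 + 1))*(u^2 + v^2 + 1)). At (u, v) = (-5, -5/2): K = -16/16641.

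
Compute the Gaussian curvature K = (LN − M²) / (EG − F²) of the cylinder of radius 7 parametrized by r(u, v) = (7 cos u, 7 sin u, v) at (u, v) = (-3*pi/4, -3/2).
K = 0

Coefficients of the first fundamental form: E = 49, F = 0, G = 1.
Coefficients of the second fundamental form: L = -7, M = 0, N = 0.
Assemble K = (LN − M²)/(EG − F²) = 0. At (u, v) = (-3*pi/4, -3/2): K = 0.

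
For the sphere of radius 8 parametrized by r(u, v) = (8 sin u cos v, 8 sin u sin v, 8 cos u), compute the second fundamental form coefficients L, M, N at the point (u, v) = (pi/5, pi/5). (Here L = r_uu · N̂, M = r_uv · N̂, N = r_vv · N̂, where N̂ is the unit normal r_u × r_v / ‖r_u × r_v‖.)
L = -8;  M = 0;  N = -5 + sqrt(5)

Compute the unit normal N̂(u, v) = (sin(u)^2*cos(v)/Abs(sin(u)), sin(u)^2*sin(v)/Abs(sin(u)), sin(2*u)/(2*Abs(sin(u)))), and the second partials r_uu, r_uv, r_vv. Take dot products:
  L(u, v) = r_uu · N̂ = -8*sin(u)/Abs(sin(u)),
  M(u, v) = r_uv · N̂ = 0,
  N(u, v) = r_vv · N̂ = -8*sin(u)^3/Abs(sin(u)).
Evaluating at (u, v) = (pi/5, pi/5):
  L = -8, M = 0, N = -5 + sqrt(5).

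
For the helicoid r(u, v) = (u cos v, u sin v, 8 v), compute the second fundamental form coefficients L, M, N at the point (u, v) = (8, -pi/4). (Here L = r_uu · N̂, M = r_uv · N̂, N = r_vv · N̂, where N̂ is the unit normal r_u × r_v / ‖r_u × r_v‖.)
L = 0;  M = -sqrt(2)/2;  N = 0

Compute the unit normal N̂(u, v) = (8*sin(v)/sqrt(u^2 + 64), -8*cos(v)/sqrt(u^2 + 64), u/sqrt(u^2 + 64)), and the second partials r_uu, r_uv, r_vv. Take dot products:
  L(u, v) = r_uu · N̂ = 0,
  M(u, v) = r_uv · N̂ = -8/sqrt(u^2 + 64),
  N(u, v) = r_vv · N̂ = 0.
Evaluating at (u, v) = (8, -pi/4):
  L = 0, M = -sqrt(2)/2, N = 0.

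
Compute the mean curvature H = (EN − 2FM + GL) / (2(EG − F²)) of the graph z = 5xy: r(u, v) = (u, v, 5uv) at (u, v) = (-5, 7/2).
H = 17500*sqrt(3729)/13905441

With E = 25*v^2 + 1, F = 25*u*v, G = 25*u^2 + 1, L = 0, M = 5/sqrt(25*u^2 + 25*v^2 + 1), N = 0, assemble
  H = (EN − 2FM + GL) / (2(EG − F²)) = -125*u*v/(25*u^2 + 25*v^2 + 1)^(3/2).
At (u, v) = (-5, 7/2): H = 17500*sqrt(3729)/13905441.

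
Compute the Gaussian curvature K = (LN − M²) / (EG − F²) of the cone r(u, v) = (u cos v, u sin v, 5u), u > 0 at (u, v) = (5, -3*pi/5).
K = 0

Coefficients of the first fundamental form: E = 26, F = 0, G = u^2.
Coefficients of the second fundamental form: L = 0, M = 0, N = 5*sqrt(26)*u^2/(26*Abs(u)).
Assemble K = (LN − M²)/(EG − F²) = 0. At (u, v) = (5, -3*pi/5): K = 0.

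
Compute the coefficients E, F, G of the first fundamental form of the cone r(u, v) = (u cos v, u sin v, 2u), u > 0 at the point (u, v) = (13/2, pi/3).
E = 5;  F = 0;  G = 169/4

Partials: r_u = (cos(v), sin(v), 2), r_v = (-u*sin(v), u*cos(v), 0). As functions of (u, v):
  E = r_u · r_u = 5,
  F = r_u · r_v = 0,
  G = r_v · r_v = u^2.
Evaluating at (u, v) = (13/2, pi/3): E = 5, F = 0, G = 169/4.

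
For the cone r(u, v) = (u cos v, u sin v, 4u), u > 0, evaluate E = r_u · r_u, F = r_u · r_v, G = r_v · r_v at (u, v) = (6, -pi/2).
E = 17;  F = 0;  G = 36

Partials: r_u = (cos(v), sin(v), 4), r_v = (-u*sin(v), u*cos(v), 0). As functions of (u, v):
  E = r_u · r_u = 17,
  F = r_u · r_v = 0,
  G = r_v · r_v = u^2.
Evaluating at (u, v) = (6, -pi/2): E = 17, F = 0, G = 36.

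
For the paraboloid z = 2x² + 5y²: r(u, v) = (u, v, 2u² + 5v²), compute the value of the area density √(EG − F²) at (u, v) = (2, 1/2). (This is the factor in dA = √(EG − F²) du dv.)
√(EG − F²)|_{(2, 1/2)} = 3*sqrt(10)

E = 16*u^2 + 1, F = 40*u*v, G = 100*v^2 + 1, so EG − F² = 16*u^2 + 100*v^2 + 1. Taking the positive square root: √(EG − F²) = sqrt(16*u^2 + 100*v^2 + 1). At (u, v) = (2, 1/2): 3*sqrt(10).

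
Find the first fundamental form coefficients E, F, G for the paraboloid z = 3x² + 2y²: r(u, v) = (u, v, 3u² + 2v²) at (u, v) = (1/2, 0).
E = 10;  F = 0;  G = 1

Partials: r_u = (1, 0, 6*u), r_v = (0, 1, 4*v). As functions of (u, v):
  E = r_u · r_u = 36*u^2 + 1,
  F = r_u · r_v = 24*u*v,
  G = r_v · r_v = 16*v^2 + 1.
Evaluating at (u, v) = (1/2, 0): E = 10, F = 0, G = 1.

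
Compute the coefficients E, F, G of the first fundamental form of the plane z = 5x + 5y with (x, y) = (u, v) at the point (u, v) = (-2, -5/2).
E = 26;  F = 25;  G = 26

Partials: r_u = (1, 0, 5), r_v = (0, 1, 5). As functions of (u, v):
  E = r_u · r_u = 26,
  F = r_u · r_v = 25,
  G = r_v · r_v = 26.
Evaluating at (u, v) = (-2, -5/2): E = 26, F = 25, G = 26.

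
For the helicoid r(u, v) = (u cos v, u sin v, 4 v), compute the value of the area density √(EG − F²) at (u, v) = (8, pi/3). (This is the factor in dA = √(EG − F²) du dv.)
√(EG − F²)|_{(8, pi/3)} = 4*sqrt(5)

E = 1, F = 0, G = u^2 + 16, so EG − F² = u^2 + 16. Taking the positive square root: √(EG − F²) = sqrt(u^2 + 16). At (u, v) = (8, pi/3): 4*sqrt(5).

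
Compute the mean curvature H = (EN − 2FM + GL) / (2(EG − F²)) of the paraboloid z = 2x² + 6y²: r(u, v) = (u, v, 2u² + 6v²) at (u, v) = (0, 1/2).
H = 80*sqrt(37)/1369

With E = 16*u^2 + 1, F = 48*u*v, G = 144*v^2 + 1, L = 4/sqrt(16*u^2 + 144*v^2 + 1), M = 0, N = 12/sqrt(16*u^2 + 144*v^2 + 1), assemble
  H = (EN − 2FM + GL) / (2(EG − F²)) = 8*(12*u^2 + 36*v^2 + 1)/(16*u^2 + 144*v^2 + 1)^(3/2).
At (u, v) = (0, 1/2): H = 80*sqrt(37)/1369.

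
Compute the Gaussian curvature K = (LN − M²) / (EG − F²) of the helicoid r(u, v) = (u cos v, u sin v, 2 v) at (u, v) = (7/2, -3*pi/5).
K = -64/4225

Coefficients of the first fundamental form: E = 1, F = 0, G = u^2 + 4.
Coefficients of the second fundamental form: L = 0, M = -2/sqrt(u^2 + 4), N = 0.
Assemble K = (LN − M²)/(EG − F²) = -4/(u^2 + 4)^2. At (u, v) = (7/2, -3*pi/5): K = -64/4225.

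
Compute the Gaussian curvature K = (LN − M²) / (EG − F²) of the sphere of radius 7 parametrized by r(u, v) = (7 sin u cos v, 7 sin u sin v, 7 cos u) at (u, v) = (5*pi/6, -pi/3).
K = 1/49

Coefficients of the first fundamental form: E = 49, F = 0, G = 49*sin(u)^2.
Coefficients of the second fundamental form: L = -7*sin(u)/Abs(sin(u)), M = 0, N = -7*sin(u)^3/Abs(sin(u)).
Assemble K = (LN − M²)/(EG − F²) = 1/49. At (u, v) = (5*pi/6, -pi/3): K = 1/49.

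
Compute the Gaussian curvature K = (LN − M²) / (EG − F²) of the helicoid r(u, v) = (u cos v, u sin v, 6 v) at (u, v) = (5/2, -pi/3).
K = -576/28561

Coefficients of the first fundamental form: E = 1, F = 0, G = u^2 + 36.
Coefficients of the second fundamental form: L = 0, M = -6/sqrt(u^2 + 36), N = 0.
Assemble K = (LN − M²)/(EG − F²) = -36/(u^2 + 36)^2. At (u, v) = (5/2, -pi/3): K = -576/28561.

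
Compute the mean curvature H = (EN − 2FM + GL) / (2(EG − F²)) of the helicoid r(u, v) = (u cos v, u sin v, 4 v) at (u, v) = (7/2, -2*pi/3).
H = 0

With E = 1, F = 0, G = u^2 + 16, L = 0, M = -4/sqrt(u^2 + 16), N = 0, assemble
  H = (EN − 2FM + GL) / (2(EG − F²)) = 0.
At (u, v) = (7/2, -2*pi/3): H = 0.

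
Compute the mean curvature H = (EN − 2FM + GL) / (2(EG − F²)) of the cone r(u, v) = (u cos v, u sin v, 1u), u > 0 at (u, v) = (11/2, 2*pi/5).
H = sqrt(2)/22

With E = 2, F = 0, G = u^2, L = 0, M = 0, N = sqrt(2)*u^2/(2*Abs(u)), assemble
  H = (EN − 2FM + GL) / (2(EG − F²)) = sqrt(2)/(4*Abs(u)).
At (u, v) = (11/2, 2*pi/5): H = sqrt(2)/22.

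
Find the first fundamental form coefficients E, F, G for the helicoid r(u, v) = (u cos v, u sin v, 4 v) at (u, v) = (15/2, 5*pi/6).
E = 1;  F = 0;  G = 289/4

Partials: r_u = (cos(v), sin(v), 0), r_v = (-u*sin(v), u*cos(v), 4). As functions of (u, v):
  E = r_u · r_u = 1,
  F = r_u · r_v = 0,
  G = r_v · r_v = u^2 + 16.
Evaluating at (u, v) = (15/2, 5*pi/6): E = 1, F = 0, G = 289/4.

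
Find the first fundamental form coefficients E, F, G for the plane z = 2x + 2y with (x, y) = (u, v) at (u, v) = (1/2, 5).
E = 5;  F = 4;  G = 5

Partials: r_u = (1, 0, 2), r_v = (0, 1, 2). As functions of (u, v):
  E = r_u · r_u = 5,
  F = r_u · r_v = 4,
  G = r_v · r_v = 5.
Evaluating at (u, v) = (1/2, 5): E = 5, F = 4, G = 5.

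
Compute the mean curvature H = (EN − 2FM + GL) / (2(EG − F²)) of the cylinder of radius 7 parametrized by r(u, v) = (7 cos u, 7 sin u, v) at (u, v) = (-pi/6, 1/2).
H = -1/14

With E = 49, F = 0, G = 1, L = -7, M = 0, N = 0, assemble
  H = (EN − 2FM + GL) / (2(EG − F²)) = -1/14.
At (u, v) = (-pi/6, 1/2): H = -1/14.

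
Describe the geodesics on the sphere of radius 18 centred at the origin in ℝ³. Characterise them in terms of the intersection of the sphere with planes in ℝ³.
Geodesics on the sphere of radius 18 are great circles — circles of radius 18 obtained as the intersection of the sphere with planes through the origin (the centre of the sphere).

A curve α(t) of nonzero constant speed on the sphere of radius 18 is a geodesic iff its acceleration α̈ is everywhere normal to the surface, i.e. parallel to the radial vector α(t). Then d/dt(α × α̇) = α̇ × α̇ + α × α̈ = 0, so α × α̇ is a constant vector n ≠ 0 and α(t) · n = 0 for all t: α lies in the plane through the origin with normal n. The intersection of that plane with the sphere is a circle of radius 18 (a great circle). Conversely, a great circle traversed at constant speed has centripetal acceleration pointing at the origin, hence normal to the sphere, so every great circle is a geodesic.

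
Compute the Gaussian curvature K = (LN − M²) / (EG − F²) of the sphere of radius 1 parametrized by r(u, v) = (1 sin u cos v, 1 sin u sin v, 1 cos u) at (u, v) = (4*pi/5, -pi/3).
K = 1

Coefficients of the first fundamental form: E = 1, F = 0, G = sin(u)^2.
Coefficients of the second fundamental form: L = -sin(u)/Abs(sin(u)), M = 0, N = -sin(u)^3/Abs(sin(u)).
Assemble K = (LN − M²)/(EG − F²) = 1. At (u, v) = (4*pi/5, -pi/3): K = 1.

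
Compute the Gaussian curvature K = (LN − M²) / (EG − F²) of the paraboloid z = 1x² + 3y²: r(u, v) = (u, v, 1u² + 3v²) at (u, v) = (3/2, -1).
K = 3/529

Coefficients of the first fundamental form: E = 4*u^2 + 1, F = 12*u*v, G = 36*v^2 + 1.
Coefficients of the second fundamental form: L = 2/sqrt(4*u^2 + 36*v^2 + 1), M = 0, N = 6/sqrt(4*u^2 + 36*v^2 + 1).
Assemble K = (LN − M²)/(EG − F²) = 12/(16*u^4 + 288*u^2*v^2 + 8*u^2 + 1296*v^4 + 72*v^2 + 1). At (u, v) = (3/2, -1): K = 3/529.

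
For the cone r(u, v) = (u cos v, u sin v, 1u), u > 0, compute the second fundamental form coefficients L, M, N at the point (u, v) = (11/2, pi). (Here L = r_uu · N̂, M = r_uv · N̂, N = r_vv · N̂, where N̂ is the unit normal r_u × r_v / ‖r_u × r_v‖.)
L = 0;  M = 0;  N = 11*sqrt(2)/4

Compute the unit normal N̂(u, v) = (-sqrt(2)*u*cos(v)/(2*Abs(u)), -sqrt(2)*u*sin(v)/(2*Abs(u)), sqrt(2)*u/(2*Abs(u))), and the second partials r_uu, r_uv, r_vv. Take dot products:
  L(u, v) = r_uu · N̂ = 0,
  M(u, v) = r_uv · N̂ = 0,
  N(u, v) = r_vv · N̂ = sqrt(2)*u^2/(2*Abs(u)).
Evaluating at (u, v) = (11/2, pi):
  L = 0, M = 0, N = 11*sqrt(2)/4.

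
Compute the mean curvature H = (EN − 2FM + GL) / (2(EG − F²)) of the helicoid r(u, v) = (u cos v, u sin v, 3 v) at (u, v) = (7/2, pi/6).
H = 0

With E = 1, F = 0, G = u^2 + 9, L = 0, M = -3/sqrt(u^2 + 9), N = 0, assemble
  H = (EN − 2FM + GL) / (2(EG − F²)) = 0.
At (u, v) = (7/2, pi/6): H = 0.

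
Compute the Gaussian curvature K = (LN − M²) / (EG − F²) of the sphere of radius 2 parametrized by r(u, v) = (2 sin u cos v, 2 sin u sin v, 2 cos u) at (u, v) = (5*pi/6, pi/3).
K = 1/4

Coefficients of the first fundamental form: E = 4, F = 0, G = 4*sin(u)^2.
Coefficients of the second fundamental form: L = -2*sin(u)/Abs(sin(u)), M = 0, N = -2*sin(u)^3/Abs(sin(u)).
Assemble K = (LN − M²)/(EG − F²) = 1/4. At (u, v) = (5*pi/6, pi/3): K = 1/4.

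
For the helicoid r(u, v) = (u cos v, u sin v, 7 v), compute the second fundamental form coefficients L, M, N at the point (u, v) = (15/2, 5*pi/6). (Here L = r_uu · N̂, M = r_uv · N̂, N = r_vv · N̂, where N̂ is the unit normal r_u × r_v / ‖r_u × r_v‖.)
L = 0;  M = -14*sqrt(421)/421;  N = 0

Compute the unit normal N̂(u, v) = (7*sin(v)/sqrt(u^2 + 49), -7*cos(v)/sqrt(u^2 + 49), u/sqrt(u^2 + 49)), and the second partials r_uu, r_uv, r_vv. Take dot products:
  L(u, v) = r_uu · N̂ = 0,
  M(u, v) = r_uv · N̂ = -7/sqrt(u^2 + 49),
  N(u, v) = r_vv · N̂ = 0.
Evaluating at (u, v) = (15/2, 5*pi/6):
  L = 0, M = -14*sqrt(421)/421, N = 0.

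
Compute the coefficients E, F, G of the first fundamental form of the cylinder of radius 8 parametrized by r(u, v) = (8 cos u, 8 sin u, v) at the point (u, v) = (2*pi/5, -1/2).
E = 64;  F = 0;  G = 1

Partials: r_u = (-8*sin(u), 8*cos(u), 0), r_v = (0, 0, 1). As functions of (u, v):
  E = r_u · r_u = 64,
  F = r_u · r_v = 0,
  G = r_v · r_v = 1.
Evaluating at (u, v) = (2*pi/5, -1/2): E = 64, F = 0, G = 1.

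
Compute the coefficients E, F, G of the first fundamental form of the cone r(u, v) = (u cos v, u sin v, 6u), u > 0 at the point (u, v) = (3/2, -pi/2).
E = 37;  F = 0;  G = 9/4

Partials: r_u = (cos(v), sin(v), 6), r_v = (-u*sin(v), u*cos(v), 0). As functions of (u, v):
  E = r_u · r_u = 37,
  F = r_u · r_v = 0,
  G = r_v · r_v = u^2.
Evaluating at (u, v) = (3/2, -pi/2): E = 37, F = 0, G = 9/4.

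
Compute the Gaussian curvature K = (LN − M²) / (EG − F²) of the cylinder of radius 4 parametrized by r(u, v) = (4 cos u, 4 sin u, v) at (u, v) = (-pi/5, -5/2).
K = 0

Coefficients of the first fundamental form: E = 16, F = 0, G = 1.
Coefficients of the second fundamental form: L = -4, M = 0, N = 0.
Assemble K = (LN − M²)/(EG − F²) = 0. At (u, v) = (-pi/5, -5/2): K = 0.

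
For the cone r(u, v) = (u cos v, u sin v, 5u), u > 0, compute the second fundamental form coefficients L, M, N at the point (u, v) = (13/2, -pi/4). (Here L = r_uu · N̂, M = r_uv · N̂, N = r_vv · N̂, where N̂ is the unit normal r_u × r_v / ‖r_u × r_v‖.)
L = 0;  M = 0;  N = 5*sqrt(26)/4

Compute the unit normal N̂(u, v) = (-5*sqrt(26)*u*cos(v)/(26*Abs(u)), -5*sqrt(26)*u*sin(v)/(26*Abs(u)), sqrt(26)*u/(26*Abs(u))), and the second partials r_uu, r_uv, r_vv. Take dot products:
  L(u, v) = r_uu · N̂ = 0,
  M(u, v) = r_uv · N̂ = 0,
  N(u, v) = r_vv · N̂ = 5*sqrt(26)*u^2/(26*Abs(u)).
Evaluating at (u, v) = (13/2, -pi/4):
  L = 0, M = 0, N = 5*sqrt(26)/4.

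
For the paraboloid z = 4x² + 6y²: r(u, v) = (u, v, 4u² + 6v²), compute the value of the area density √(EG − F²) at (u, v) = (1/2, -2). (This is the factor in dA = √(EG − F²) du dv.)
√(EG − F²)|_{(1/2, -2)} = sqrt(593)

E = 64*u^2 + 1, F = 96*u*v, G = 144*v^2 + 1, so EG − F² = 64*u^2 + 144*v^2 + 1. Taking the positive square root: √(EG − F²) = sqrt(64*u^2 + 144*v^2 + 1). At (u, v) = (1/2, -2): sqrt(593).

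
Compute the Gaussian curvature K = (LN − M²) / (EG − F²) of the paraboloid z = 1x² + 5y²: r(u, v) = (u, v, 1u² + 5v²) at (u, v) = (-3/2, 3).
K = 1/41405

Coefficients of the first fundamental form: E = 4*u^2 + 1, F = 20*u*v, G = 100*v^2 + 1.
Coefficients of the second fundamental form: L = 2/sqrt(4*u^2 + 100*v^2 + 1), M = 0, N = 10/sqrt(4*u^2 + 100*v^2 + 1).
Assemble K = (LN − M²)/(EG − F²) = 20/(16*u^4 + 800*u^2*v^2 + 8*u^2 + 10000*v^4 + 200*v^2 + 1). At (u, v) = (-3/2, 3): K = 1/41405.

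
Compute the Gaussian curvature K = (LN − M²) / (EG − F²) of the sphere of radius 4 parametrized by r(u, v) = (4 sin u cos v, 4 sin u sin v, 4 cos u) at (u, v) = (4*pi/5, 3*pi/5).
K = 1/16

Coefficients of the first fundamental form: E = 16, F = 0, G = 16*sin(u)^2.
Coefficients of the second fundamental form: L = -4*sin(u)/Abs(sin(u)), M = 0, N = -4*sin(u)^3/Abs(sin(u)).
Assemble K = (LN − M²)/(EG − F²) = 1/16. At (u, v) = (4*pi/5, 3*pi/5): K = 1/16.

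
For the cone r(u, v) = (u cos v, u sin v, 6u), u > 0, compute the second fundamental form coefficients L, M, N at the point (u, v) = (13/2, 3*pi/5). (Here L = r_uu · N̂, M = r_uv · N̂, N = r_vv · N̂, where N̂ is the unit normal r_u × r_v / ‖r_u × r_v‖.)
L = 0;  M = 0;  N = 39*sqrt(37)/37

Compute the unit normal N̂(u, v) = (-6*sqrt(37)*u*cos(v)/(37*Abs(u)), -6*sqrt(37)*u*sin(v)/(37*Abs(u)), sqrt(37)*u/(37*Abs(u))), and the second partials r_uu, r_uv, r_vv. Take dot products:
  L(u, v) = r_uu · N̂ = 0,
  M(u, v) = r_uv · N̂ = 0,
  N(u, v) = r_vv · N̂ = 6*sqrt(37)*u^2/(37*Abs(u)).
Evaluating at (u, v) = (13/2, 3*pi/5):
  L = 0, M = 0, N = 39*sqrt(37)/37.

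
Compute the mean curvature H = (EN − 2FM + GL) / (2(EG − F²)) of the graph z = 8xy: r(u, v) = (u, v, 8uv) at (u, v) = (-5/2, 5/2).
H = 3200*sqrt(89)/213867

With E = 64*v^2 + 1, F = 64*u*v, G = 64*u^2 + 1, L = 0, M = 8/sqrt(64*u^2 + 64*v^2 + 1), N = 0, assemble
  H = (EN − 2FM + GL) / (2(EG − F²)) = -512*u*v/(64*u^2 + 64*v^2 + 1)^(3/2).
At (u, v) = (-5/2, 5/2): H = 3200*sqrt(89)/213867.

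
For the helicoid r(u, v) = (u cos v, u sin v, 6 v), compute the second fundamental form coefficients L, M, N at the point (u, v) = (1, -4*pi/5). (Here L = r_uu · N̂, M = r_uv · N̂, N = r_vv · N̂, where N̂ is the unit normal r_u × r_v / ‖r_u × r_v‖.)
L = 0;  M = -6*sqrt(37)/37;  N = 0

Compute the unit normal N̂(u, v) = (6*sin(v)/sqrt(u^2 + 36), -6*cos(v)/sqrt(u^2 + 36), u/sqrt(u^2 + 36)), and the second partials r_uu, r_uv, r_vv. Take dot products:
  L(u, v) = r_uu · N̂ = 0,
  M(u, v) = r_uv · N̂ = -6/sqrt(u^2 + 36),
  N(u, v) = r_vv · N̂ = 0.
Evaluating at (u, v) = (1, -4*pi/5):
  L = 0, M = -6*sqrt(37)/37, N = 0.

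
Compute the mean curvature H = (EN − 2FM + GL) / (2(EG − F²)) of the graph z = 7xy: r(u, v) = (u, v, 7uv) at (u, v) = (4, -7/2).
H = 38416*sqrt(5541)/30702681

With E = 49*v^2 + 1, F = 49*u*v, G = 49*u^2 + 1, L = 0, M = 7/sqrt(49*u^2 + 49*v^2 + 1), N = 0, assemble
  H = (EN − 2FM + GL) / (2(EG − F²)) = -343*u*v/(49*u^2 + 49*v^2 + 1)^(3/2).
At (u, v) = (4, -7/2): H = 38416*sqrt(5541)/30702681.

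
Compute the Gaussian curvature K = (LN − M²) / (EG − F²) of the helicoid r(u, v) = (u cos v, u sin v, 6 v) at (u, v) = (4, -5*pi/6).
K = -9/676

Coefficients of the first fundamental form: E = 1, F = 0, G = u^2 + 36.
Coefficients of the second fundamental form: L = 0, M = -6/sqrt(u^2 + 36), N = 0.
Assemble K = (LN − M²)/(EG − F²) = -36/(u^2 + 36)^2. At (u, v) = (4, -5*pi/6): K = -9/676.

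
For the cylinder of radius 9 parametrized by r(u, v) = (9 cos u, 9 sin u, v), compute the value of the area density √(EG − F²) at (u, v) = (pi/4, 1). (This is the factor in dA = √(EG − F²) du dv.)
√(EG − F²)|_{(pi/4, 1)} = 9

E = 81, F = 0, G = 1, so EG − F² = 81. Taking the positive square root: √(EG − F²) = 9. At (u, v) = (pi/4, 1): 9.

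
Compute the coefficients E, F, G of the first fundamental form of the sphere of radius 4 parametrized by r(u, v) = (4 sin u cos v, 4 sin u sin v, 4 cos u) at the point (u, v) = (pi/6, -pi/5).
E = 16;  F = 0;  G = 4

Partials: r_u = (4*cos(u)*cos(v), 4*sin(v)*cos(u), -4*sin(u)), r_v = (-4*sin(u)*sin(v), 4*sin(u)*cos(v), 0). As functions of (u, v):
  E = r_u · r_u = 16,
  F = r_u · r_v = 0,
  G = r_v · r_v = 16*sin(u)^2.
Evaluating at (u, v) = (pi/6, -pi/5): E = 16, F = 0, G = 4.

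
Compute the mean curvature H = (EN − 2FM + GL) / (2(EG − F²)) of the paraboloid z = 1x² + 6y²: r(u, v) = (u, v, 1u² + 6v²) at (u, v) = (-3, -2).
H = 799*sqrt(613)/375769

With E = 4*u^2 + 1, F = 24*u*v, G = 144*v^2 + 1, L = 2/sqrt(4*u^2 + 144*v^2 + 1), M = 0, N = 12/sqrt(4*u^2 + 144*v^2 + 1), assemble
  H = (EN − 2FM + GL) / (2(EG − F²)) = (24*u^2 + 144*v^2 + 7)/(4*u^2 + 144*v^2 + 1)^(3/2).
At (u, v) = (-3, -2): H = 799*sqrt(613)/375769.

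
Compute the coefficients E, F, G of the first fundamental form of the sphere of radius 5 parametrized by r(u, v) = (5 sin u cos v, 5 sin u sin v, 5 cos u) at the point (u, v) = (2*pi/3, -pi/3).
E = 25;  F = 0;  G = 75/4

Partials: r_u = (5*cos(u)*cos(v), 5*sin(v)*cos(u), -5*sin(u)), r_v = (-5*sin(u)*sin(v), 5*sin(u)*cos(v), 0). As functions of (u, v):
  E = r_u · r_u = 25,
  F = r_u · r_v = 0,
  G = r_v · r_v = 25*sin(u)^2.
Evaluating at (u, v) = (2*pi/3, -pi/3): E = 25, F = 0, G = 75/4.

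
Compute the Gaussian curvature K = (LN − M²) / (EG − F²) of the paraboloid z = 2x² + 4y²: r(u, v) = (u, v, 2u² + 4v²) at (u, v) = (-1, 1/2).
K = 32/1089

Coefficients of the first fundamental form: E = 16*u^2 + 1, F = 32*u*v, G = 64*v^2 + 1.
Coefficients of the second fundamental form: L = 4/sqrt(16*u^2 + 64*v^2 + 1), M = 0, N = 8/sqrt(16*u^2 + 64*v^2 + 1).
Assemble K = (LN − M²)/(EG − F²) = 32/(256*u^4 + 2048*u^2*v^2 + 32*u^2 + 4096*v^4 + 128*v^2 + 1). At (u, v) = (-1, 1/2): K = 32/1089.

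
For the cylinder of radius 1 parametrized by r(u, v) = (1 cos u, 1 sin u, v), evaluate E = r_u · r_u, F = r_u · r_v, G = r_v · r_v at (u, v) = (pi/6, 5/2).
E = 1;  F = 0;  G = 1

Partials: r_u = (-sin(u), cos(u), 0), r_v = (0, 0, 1). As functions of (u, v):
  E = r_u · r_u = 1,
  F = r_u · r_v = 0,
  G = r_v · r_v = 1.
Evaluating at (u, v) = (pi/6, 5/2): E = 1, F = 0, G = 1.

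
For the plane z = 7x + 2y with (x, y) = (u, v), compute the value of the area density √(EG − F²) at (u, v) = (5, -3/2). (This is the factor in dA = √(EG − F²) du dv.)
√(EG − F²)|_{(5, -3/2)} = 3*sqrt(6)

E = 50, F = 14, G = 5, so EG − F² = 54. Taking the positive square root: √(EG − F²) = 3*sqrt(6). At (u, v) = (5, -3/2): 3*sqrt(6).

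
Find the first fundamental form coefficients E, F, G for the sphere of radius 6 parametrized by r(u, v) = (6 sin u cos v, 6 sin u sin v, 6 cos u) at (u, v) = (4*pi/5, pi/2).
E = 36;  F = 0;  G = 45/2 - 9*sqrt(5)/2

Partials: r_u = (6*cos(u)*cos(v), 6*sin(v)*cos(u), -6*sin(u)), r_v = (-6*sin(u)*sin(v), 6*sin(u)*cos(v), 0). As functions of (u, v):
  E = r_u · r_u = 36,
  F = r_u · r_v = 0,
  G = r_v · r_v = 36*sin(u)^2.
Evaluating at (u, v) = (4*pi/5, pi/2): E = 36, F = 0, G = 45/2 - 9*sqrt(5)/2.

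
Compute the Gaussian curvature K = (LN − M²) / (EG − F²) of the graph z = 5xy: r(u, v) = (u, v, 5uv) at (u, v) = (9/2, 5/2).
K = -100/1760929

Coefficients of the first fundamental form: E = 25*v^2 + 1, F = 25*u*v, G = 25*u^2 + 1.
Coefficients of the second fundamental form: L = 0, M = 5/sqrt(25*u^2 + 25*v^2 + 1), N = 0.
Assemble K = (LN − M²)/(EG − F²) = -25/(625*u^4 + 1250*u^2*v^2 + 50*u^2 + 625*v^4 + 50*v^2 + 1). At (u, v) = (9/2, 5/2): K = -100/1760929.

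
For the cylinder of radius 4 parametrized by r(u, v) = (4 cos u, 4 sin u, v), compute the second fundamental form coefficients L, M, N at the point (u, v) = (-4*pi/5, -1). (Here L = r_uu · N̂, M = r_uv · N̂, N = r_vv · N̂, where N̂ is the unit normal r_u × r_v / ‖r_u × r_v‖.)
L = -4;  M = 0;  N = 0

Compute the unit normal N̂(u, v) = (cos(u), sin(u), 0), and the second partials r_uu, r_uv, r_vv. Take dot products:
  L(u, v) = r_uu · N̂ = -4,
  M(u, v) = r_uv · N̂ = 0,
  N(u, v) = r_vv · N̂ = 0.
Evaluating at (u, v) = (-4*pi/5, -1):
  L = -4, M = 0, N = 0.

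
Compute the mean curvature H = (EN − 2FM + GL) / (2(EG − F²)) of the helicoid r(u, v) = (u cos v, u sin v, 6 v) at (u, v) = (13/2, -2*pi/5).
H = 0

With E = 1, F = 0, G = u^2 + 36, L = 0, M = -6/sqrt(u^2 + 36), N = 0, assemble
  H = (EN − 2FM + GL) / (2(EG − F²)) = 0.
At (u, v) = (13/2, -2*pi/5): H = 0.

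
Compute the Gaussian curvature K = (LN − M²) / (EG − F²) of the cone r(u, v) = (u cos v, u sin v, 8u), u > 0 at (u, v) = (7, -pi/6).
K = 0

Coefficients of the first fundamental form: E = 65, F = 0, G = u^2.
Coefficients of the second fundamental form: L = 0, M = 0, N = 8*sqrt(65)*u^2/(65*Abs(u)).
Assemble K = (LN − M²)/(EG − F²) = 0. At (u, v) = (7, -pi/6): K = 0.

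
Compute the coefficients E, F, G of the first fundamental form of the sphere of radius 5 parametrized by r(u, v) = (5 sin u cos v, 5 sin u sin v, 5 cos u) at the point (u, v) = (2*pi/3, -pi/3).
E = 25;  F = 0;  G = 75/4

Partials: r_u = (5*cos(u)*cos(v), 5*sin(v)*cos(u), -5*sin(u)), r_v = (-5*sin(u)*sin(v), 5*sin(u)*cos(v), 0). As functions of (u, v):
  E = r_u · r_u = 25,
  F = r_u · r_v = 0,
  G = r_v · r_v = 25*sin(u)^2.
Evaluating at (u, v) = (2*pi/3, -pi/3): E = 25, F = 0, G = 75/4.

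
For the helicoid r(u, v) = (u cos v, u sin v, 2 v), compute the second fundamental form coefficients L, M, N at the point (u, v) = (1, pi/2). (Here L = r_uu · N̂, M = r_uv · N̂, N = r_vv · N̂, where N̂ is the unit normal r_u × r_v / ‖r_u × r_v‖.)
L = 0;  M = -2*sqrt(5)/5;  N = 0

Compute the unit normal N̂(u, v) = (2*sin(v)/sqrt(u^2 + 4), -2*cos(v)/sqrt(u^2 + 4), u/sqrt(u^2 + 4)), and the second partials r_uu, r_uv, r_vv. Take dot products:
  L(u, v) = r_uu · N̂ = 0,
  M(u, v) = r_uv · N̂ = -2/sqrt(u^2 + 4),
  N(u, v) = r_vv · N̂ = 0.
Evaluating at (u, v) = (1, pi/2):
  L = 0, M = -2*sqrt(5)/5, N = 0.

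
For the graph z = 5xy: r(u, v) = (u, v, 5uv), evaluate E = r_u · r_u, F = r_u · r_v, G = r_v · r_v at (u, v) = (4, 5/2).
E = 629/4;  F = 250;  G = 401

Partials: r_u = (1, 0, 5*v), r_v = (0, 1, 5*u). As functions of (u, v):
  E = r_u · r_u = 25*v^2 + 1,
  F = r_u · r_v = 25*u*v,
  G = r_v · r_v = 25*u^2 + 1.
Evaluating at (u, v) = (4, 5/2): E = 629/4, F = 250, G = 401.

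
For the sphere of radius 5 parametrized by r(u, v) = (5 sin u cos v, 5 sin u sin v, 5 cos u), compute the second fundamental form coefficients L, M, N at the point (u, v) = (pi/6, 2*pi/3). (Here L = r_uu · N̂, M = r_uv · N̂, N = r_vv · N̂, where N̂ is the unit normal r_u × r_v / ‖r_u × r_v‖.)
L = -5;  M = 0;  N = -5/4

Compute the unit normal N̂(u, v) = (sin(u)^2*cos(v)/Abs(sin(u)), sin(u)^2*sin(v)/Abs(sin(u)), sin(2*u)/(2*Abs(sin(u)))), and the second partials r_uu, r_uv, r_vv. Take dot products:
  L(u, v) = r_uu · N̂ = -5*sin(u)/Abs(sin(u)),
  M(u, v) = r_uv · N̂ = 0,
  N(u, v) = r_vv · N̂ = -5*sin(u)^3/Abs(sin(u)).
Evaluating at (u, v) = (pi/6, 2*pi/3):
  L = -5, M = 0, N = -5/4.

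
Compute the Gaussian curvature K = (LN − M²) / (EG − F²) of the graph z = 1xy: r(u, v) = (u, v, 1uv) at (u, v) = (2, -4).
K = -1/441

Coefficients of the first fundamental form: E = v^2 + 1, F = u*v, G = u^2 + 1.
Coefficients of the second fundamental form: L = 0, M = 1/sqrt(u^2 + v^2 + 1), N = 0.
Assemble K = (LN − M²)/(EG − F²) = 1/((u^2*v^2 - (u^2 + 1)*(v^2 + 1))*(u^2 + v^2 + 1)). At (u, v) = (2, -4): K = -1/441.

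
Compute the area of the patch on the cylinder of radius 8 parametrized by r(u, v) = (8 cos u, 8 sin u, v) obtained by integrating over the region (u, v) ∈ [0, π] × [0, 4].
Area = 32*pi

Area = ∫∫ √(EG − F²) du dv with √(EG − F²) = 8. Integrating over [0, π] × [0, 4] gives 32*pi.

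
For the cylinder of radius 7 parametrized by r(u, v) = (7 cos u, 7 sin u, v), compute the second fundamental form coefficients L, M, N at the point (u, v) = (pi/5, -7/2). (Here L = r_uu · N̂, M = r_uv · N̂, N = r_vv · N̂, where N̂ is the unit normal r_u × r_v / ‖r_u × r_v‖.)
L = -7;  M = 0;  N = 0

Compute the unit normal N̂(u, v) = (cos(u), sin(u), 0), and the second partials r_uu, r_uv, r_vv. Take dot products:
  L(u, v) = r_uu · N̂ = -7,
  M(u, v) = r_uv · N̂ = 0,
  N(u, v) = r_vv · N̂ = 0.
Evaluating at (u, v) = (pi/5, -7/2):
  L = -7, M = 0, N = 0.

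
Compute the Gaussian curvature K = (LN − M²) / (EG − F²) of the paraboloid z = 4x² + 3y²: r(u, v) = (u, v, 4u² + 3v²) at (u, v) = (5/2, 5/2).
K = 12/97969

Coefficients of the first fundamental form: E = 64*u^2 + 1, F = 48*u*v, G = 36*v^2 + 1.
Coefficients of the second fundamental form: L = 8/sqrt(64*u^2 + 36*v^2 + 1), M = 0, N = 6/sqrt(64*u^2 + 36*v^2 + 1).
Assemble K = (LN − M²)/(EG − F²) = 48/(4096*u^4 + 4608*u^2*v^2 + 128*u^2 + 1296*v^4 + 72*v^2 + 1). At (u, v) = (5/2, 5/2): K = 12/97969.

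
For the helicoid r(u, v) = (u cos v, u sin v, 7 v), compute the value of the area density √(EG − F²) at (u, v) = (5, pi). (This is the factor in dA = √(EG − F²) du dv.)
√(EG − F²)|_{(5, pi)} = sqrt(74)

E = 1, F = 0, G = u^2 + 49, so EG − F² = u^2 + 49. Taking the positive square root: √(EG − F²) = sqrt(u^2 + 49). At (u, v) = (5, pi): sqrt(74).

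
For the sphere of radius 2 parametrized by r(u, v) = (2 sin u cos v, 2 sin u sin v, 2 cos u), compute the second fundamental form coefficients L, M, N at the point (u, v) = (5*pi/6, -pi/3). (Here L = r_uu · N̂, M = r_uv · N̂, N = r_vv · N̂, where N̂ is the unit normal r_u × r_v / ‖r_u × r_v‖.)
L = -2;  M = 0;  N = -1/2

Compute the unit normal N̂(u, v) = (sin(u)^2*cos(v)/Abs(sin(u)), sin(u)^2*sin(v)/Abs(sin(u)), sin(2*u)/(2*Abs(sin(u)))), and the second partials r_uu, r_uv, r_vv. Take dot products:
  L(u, v) = r_uu · N̂ = -2*sin(u)/Abs(sin(u)),
  M(u, v) = r_uv · N̂ = 0,
  N(u, v) = r_vv · N̂ = -2*sin(u)^3/Abs(sin(u)).
Evaluating at (u, v) = (5*pi/6, -pi/3):
  L = -2, M = 0, N = -1/2.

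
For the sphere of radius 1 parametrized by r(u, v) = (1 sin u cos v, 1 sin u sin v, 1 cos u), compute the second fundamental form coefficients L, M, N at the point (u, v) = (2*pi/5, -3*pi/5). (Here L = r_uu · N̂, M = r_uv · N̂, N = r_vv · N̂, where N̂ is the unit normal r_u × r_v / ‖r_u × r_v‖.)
L = -1;  M = 0;  N = -5/8 - sqrt(5)/8

Compute the unit normal N̂(u, v) = (sin(u)^2*cos(v)/Abs(sin(u)), sin(u)^2*sin(v)/Abs(sin(u)), sin(2*u)/(2*Abs(sin(u)))), and the second partials r_uu, r_uv, r_vv. Take dot products:
  L(u, v) = r_uu · N̂ = -sin(u)/Abs(sin(u)),
  M(u, v) = r_uv · N̂ = 0,
  N(u, v) = r_vv · N̂ = -sin(u)^3/Abs(sin(u)).
Evaluating at (u, v) = (2*pi/5, -3*pi/5):
  L = -1, M = 0, N = -5/8 - sqrt(5)/8.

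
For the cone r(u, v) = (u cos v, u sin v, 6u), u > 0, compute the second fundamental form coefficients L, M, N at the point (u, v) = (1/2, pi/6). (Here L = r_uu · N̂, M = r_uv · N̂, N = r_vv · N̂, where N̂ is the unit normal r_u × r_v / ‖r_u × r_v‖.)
L = 0;  M = 0;  N = 3*sqrt(37)/37

Compute the unit normal N̂(u, v) = (-6*sqrt(37)*u*cos(v)/(37*Abs(u)), -6*sqrt(37)*u*sin(v)/(37*Abs(u)), sqrt(37)*u/(37*Abs(u))), and the second partials r_uu, r_uv, r_vv. Take dot products:
  L(u, v) = r_uu · N̂ = 0,
  M(u, v) = r_uv · N̂ = 0,
  N(u, v) = r_vv · N̂ = 6*sqrt(37)*u^2/(37*Abs(u)).
Evaluating at (u, v) = (1/2, pi/6):
  L = 0, M = 0, N = 3*sqrt(37)/37.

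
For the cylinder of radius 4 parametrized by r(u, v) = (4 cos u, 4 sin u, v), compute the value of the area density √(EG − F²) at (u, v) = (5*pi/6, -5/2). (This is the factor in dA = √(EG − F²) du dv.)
√(EG − F²)|_{(5*pi/6, -5/2)} = 4

E = 16, F = 0, G = 1, so EG − F² = 16. Taking the positive square root: √(EG − F²) = 4. At (u, v) = (5*pi/6, -5/2): 4.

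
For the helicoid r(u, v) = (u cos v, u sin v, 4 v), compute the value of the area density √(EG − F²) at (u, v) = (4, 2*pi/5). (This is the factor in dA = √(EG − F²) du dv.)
√(EG − F²)|_{(4, 2*pi/5)} = 4*sqrt(2)

E = 1, F = 0, G = u^2 + 16, so EG − F² = u^2 + 16. Taking the positive square root: √(EG − F²) = sqrt(u^2 + 16). At (u, v) = (4, 2*pi/5): 4*sqrt(2).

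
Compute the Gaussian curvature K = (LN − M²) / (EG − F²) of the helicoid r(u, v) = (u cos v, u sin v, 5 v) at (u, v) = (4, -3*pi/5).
K = -25/1681

Coefficients of the first fundamental form: E = 1, F = 0, G = u^2 + 25.
Coefficients of the second fundamental form: L = 0, M = -5/sqrt(u^2 + 25), N = 0.
Assemble K = (LN − M²)/(EG − F²) = -25/(u^2 + 25)^2. At (u, v) = (4, -3*pi/5): K = -25/1681.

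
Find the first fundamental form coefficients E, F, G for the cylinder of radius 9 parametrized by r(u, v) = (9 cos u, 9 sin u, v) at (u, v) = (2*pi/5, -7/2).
E = 81;  F = 0;  G = 1

Partials: r_u = (-9*sin(u), 9*cos(u), 0), r_v = (0, 0, 1). As functions of (u, v):
  E = r_u · r_u = 81,
  F = r_u · r_v = 0,
  G = r_v · r_v = 1.
Evaluating at (u, v) = (2*pi/5, -7/2): E = 81, F = 0, G = 1.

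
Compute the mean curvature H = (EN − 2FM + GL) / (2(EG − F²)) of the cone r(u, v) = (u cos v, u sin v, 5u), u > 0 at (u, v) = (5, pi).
H = sqrt(26)/52

With E = 26, F = 0, G = u^2, L = 0, M = 0, N = 5*sqrt(26)*u^2/(26*Abs(u)), assemble
  H = (EN − 2FM + GL) / (2(EG − F²)) = 5*sqrt(26)/(52*Abs(u)).
At (u, v) = (5, pi): H = sqrt(26)/52.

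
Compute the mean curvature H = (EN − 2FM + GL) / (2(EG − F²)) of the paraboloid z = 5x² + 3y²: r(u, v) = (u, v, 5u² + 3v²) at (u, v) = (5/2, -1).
H = 2063*sqrt(662)/438244

With E = 100*u^2 + 1, F = 60*u*v, G = 36*v^2 + 1, L = 10/sqrt(100*u^2 + 36*v^2 + 1), M = 0, N = 6/sqrt(100*u^2 + 36*v^2 + 1), assemble
  H = (EN − 2FM + GL) / (2(EG − F²)) = 4*(75*u^2 + 45*v^2 + 2)/(100*u^2 + 36*v^2 + 1)^(3/2).
At (u, v) = (5/2, -1): H = 2063*sqrt(662)/438244.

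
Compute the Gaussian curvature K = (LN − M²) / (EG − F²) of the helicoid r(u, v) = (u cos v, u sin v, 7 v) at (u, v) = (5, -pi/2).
K = -49/5476

Coefficients of the first fundamental form: E = 1, F = 0, G = u^2 + 49.
Coefficients of the second fundamental form: L = 0, M = -7/sqrt(u^2 + 49), N = 0.
Assemble K = (LN − M²)/(EG − F²) = -49/(u^2 + 49)^2. At (u, v) = (5, -pi/2): K = -49/5476.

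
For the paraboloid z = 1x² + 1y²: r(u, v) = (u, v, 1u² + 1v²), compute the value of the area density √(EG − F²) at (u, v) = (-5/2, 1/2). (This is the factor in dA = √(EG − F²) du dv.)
√(EG − F²)|_{(-5/2, 1/2)} = 3*sqrt(3)

E = 4*u^2 + 1, F = 4*u*v, G = 4*v^2 + 1, so EG − F² = 4*u^2 + 4*v^2 + 1. Taking the positive square root: √(EG − F²) = sqrt(4*u^2 + 4*v^2 + 1). At (u, v) = (-5/2, 1/2): 3*sqrt(3).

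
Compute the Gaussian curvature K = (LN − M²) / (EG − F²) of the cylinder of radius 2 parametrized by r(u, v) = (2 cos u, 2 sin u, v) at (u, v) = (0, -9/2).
K = 0

Coefficients of the first fundamental form: E = 4, F = 0, G = 1.
Coefficients of the second fundamental form: L = -2, M = 0, N = 0.
Assemble K = (LN − M²)/(EG − F²) = 0. At (u, v) = (0, -9/2): K = 0.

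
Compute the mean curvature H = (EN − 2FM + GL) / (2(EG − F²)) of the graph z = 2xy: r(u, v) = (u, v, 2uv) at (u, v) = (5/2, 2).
H = -10*sqrt(42)/441

With E = 4*v^2 + 1, F = 4*u*v, G = 4*u^2 + 1, L = 0, M = 2/sqrt(4*u^2 + 4*v^2 + 1), N = 0, assemble
  H = (EN − 2FM + GL) / (2(EG − F²)) = -8*u*v/(4*u^2 + 4*v^2 + 1)^(3/2).
At (u, v) = (5/2, 2): H = -10*sqrt(42)/441.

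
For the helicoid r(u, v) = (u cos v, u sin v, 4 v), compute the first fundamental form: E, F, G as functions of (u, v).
E = 1;  F = 0;  G = u^2 + 16

Compute partials: r_u = (cos(v), sin(v), 0), r_v = (-u*sin(v), u*cos(v), 4). Then
  E = r_u · r_u = 1,
  F = r_u · r_v = 0,
  G = r_v · r_v = u^2 + 16.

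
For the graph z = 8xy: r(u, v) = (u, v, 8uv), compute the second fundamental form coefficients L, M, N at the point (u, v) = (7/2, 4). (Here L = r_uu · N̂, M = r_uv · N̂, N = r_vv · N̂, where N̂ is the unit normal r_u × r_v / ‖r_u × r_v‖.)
L = 0;  M = 8*sqrt(201)/603;  N = 0

Compute the unit normal N̂(u, v) = (-8*v/sqrt(64*u^2 + 64*v^2 + 1), -8*u/sqrt(64*u^2 + 64*v^2 + 1), 1/sqrt(64*u^2 + 64*v^2 + 1)), and the second partials r_uu, r_uv, r_vv. Take dot products:
  L(u, v) = r_uu · N̂ = 0,
  M(u, v) = r_uv · N̂ = 8/sqrt(64*u^2 + 64*v^2 + 1),
  N(u, v) = r_vv · N̂ = 0.
Evaluating at (u, v) = (7/2, 4):
  L = 0, M = 8*sqrt(201)/603, N = 0.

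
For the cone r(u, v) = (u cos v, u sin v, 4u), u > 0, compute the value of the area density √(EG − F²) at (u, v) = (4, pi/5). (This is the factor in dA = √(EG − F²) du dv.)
√(EG − F²)|_{(4, pi/5)} = 4*sqrt(17)

E = 17, F = 0, G = u^2, so EG − F² = 17*u^2. Taking the positive square root: √(EG − F²) = sqrt(17)*Abs(u). At (u, v) = (4, pi/5): 4*sqrt(17).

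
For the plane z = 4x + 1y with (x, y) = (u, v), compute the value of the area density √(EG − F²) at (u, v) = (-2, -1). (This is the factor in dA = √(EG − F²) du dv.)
√(EG − F²)|_{(-2, -1)} = 3*sqrt(2)

E = 17, F = 4, G = 2, so EG − F² = 18. Taking the positive square root: √(EG − F²) = 3*sqrt(2). At (u, v) = (-2, -1): 3*sqrt(2).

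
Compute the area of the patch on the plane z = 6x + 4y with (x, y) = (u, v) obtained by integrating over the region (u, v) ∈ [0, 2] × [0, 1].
Area = 2*sqrt(53)

Area = ∫∫ √(EG − F²) du dv with √(EG − F²) = sqrt(53). Integrating over [0, 2] × [0, 1] gives 2*sqrt(53).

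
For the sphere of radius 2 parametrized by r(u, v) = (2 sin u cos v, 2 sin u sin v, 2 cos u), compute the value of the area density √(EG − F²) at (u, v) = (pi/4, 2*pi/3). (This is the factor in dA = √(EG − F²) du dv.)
√(EG − F²)|_{(pi/4, 2*pi/3)} = 2*sqrt(2)

E = 4, F = 0, G = 4*sin(u)^2, so EG − F² = 16*sin(u)^2. Taking the positive square root: √(EG − F²) = 4*Abs(sin(u)). At (u, v) = (pi/4, 2*pi/3): 2*sqrt(2).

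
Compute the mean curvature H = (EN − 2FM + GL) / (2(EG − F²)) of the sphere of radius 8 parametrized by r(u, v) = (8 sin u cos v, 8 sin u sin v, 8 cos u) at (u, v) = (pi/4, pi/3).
H = -1/8

With E = 64, F = 0, G = 64*sin(u)^2, L = -8*sin(u)/Abs(sin(u)), M = 0, N = -8*sin(u)^3/Abs(sin(u)), assemble
  H = (EN − 2FM + GL) / (2(EG − F²)) = -sin(u)/(8*Abs(sin(u))).
At (u, v) = (pi/4, pi/3): H = -1/8.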